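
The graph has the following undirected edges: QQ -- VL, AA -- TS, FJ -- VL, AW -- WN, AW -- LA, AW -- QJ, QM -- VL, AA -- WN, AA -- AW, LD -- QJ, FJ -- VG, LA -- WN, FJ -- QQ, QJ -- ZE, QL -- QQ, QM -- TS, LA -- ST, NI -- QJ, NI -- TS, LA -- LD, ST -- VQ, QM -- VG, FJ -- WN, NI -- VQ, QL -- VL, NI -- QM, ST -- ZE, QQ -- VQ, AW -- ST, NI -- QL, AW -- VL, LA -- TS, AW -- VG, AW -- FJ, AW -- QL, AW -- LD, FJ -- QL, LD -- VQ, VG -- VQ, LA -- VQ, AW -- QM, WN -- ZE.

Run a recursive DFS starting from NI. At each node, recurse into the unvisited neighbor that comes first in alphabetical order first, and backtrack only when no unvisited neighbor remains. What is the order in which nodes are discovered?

NI → QJ → AW → AA → TS → LA → LD → VQ → QQ → FJ → QL → VL → QM → VG → WN → ZE → ST

Visit NI
NI → QJ
QJ → AW
AW → AA
AA → TS
TS → LA
LA → LD
LD → VQ
VQ → QQ
QQ → FJ
FJ → QL
QL → VL
VL → QM
QM → VG
FJ → WN
WN → ZE
ZE → ST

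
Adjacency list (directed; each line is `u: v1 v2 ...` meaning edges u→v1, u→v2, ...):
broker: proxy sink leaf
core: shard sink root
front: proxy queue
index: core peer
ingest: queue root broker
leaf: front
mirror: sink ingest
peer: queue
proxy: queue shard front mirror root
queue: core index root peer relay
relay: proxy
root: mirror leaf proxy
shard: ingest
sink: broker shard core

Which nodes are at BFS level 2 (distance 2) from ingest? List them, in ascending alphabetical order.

Level 0: ingest
Level 1: broker, queue, root
Level 2: core, index, leaf, mirror, peer, proxy, relay, sink
Level 3: front, shard

core, index, leaf, mirror, peer, proxy, relay, sink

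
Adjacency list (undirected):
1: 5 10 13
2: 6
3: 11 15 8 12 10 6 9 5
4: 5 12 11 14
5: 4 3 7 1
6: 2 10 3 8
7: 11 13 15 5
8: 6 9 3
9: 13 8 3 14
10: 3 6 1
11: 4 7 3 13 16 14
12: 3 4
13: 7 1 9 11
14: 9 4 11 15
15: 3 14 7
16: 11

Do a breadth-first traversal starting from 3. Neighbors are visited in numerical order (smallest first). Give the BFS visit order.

Visit 3; enqueue 5, 6, 8, 9, 10, 11, 12, 15 → queue [5, 6, 8, 9, 10, 11, 12, 15]
Visit 5; enqueue 1, 4, 7 → queue [6, 8, 9, 10, 11, 12, 15, 1, 4, 7]
Visit 6; enqueue 2 → queue [8, 9, 10, 11, 12, 15, 1, 4, 7, 2]
Visit 8 → queue [9, 10, 11, 12, 15, 1, 4, 7, 2]
Visit 9; enqueue 13, 14 → queue [10, 11, 12, 15, 1, 4, 7, 2, 13, 14]
Visit 10 → queue [11, 12, 15, 1, 4, 7, 2, 13, 14]
Visit 11; enqueue 16 → queue [12, 15, 1, 4, 7, 2, 13, 14, 16]
Visit 12 → queue [15, 1, 4, 7, 2, 13, 14, 16]
Visit 15 → queue [1, 4, 7, 2, 13, 14, 16]
Visit 1 → queue [4, 7, 2, 13, 14, 16]
Visit 4 → queue [7, 2, 13, 14, 16]
Visit 7 → queue [2, 13, 14, 16]
Visit 2 → queue [13, 14, 16]
Visit 13 → queue [14, 16]
Visit 14 → queue [16]
Visit 16 → queue []

3 → 5 → 6 → 8 → 9 → 10 → 11 → 12 → 15 → 1 → 4 → 7 → 2 → 13 → 14 → 16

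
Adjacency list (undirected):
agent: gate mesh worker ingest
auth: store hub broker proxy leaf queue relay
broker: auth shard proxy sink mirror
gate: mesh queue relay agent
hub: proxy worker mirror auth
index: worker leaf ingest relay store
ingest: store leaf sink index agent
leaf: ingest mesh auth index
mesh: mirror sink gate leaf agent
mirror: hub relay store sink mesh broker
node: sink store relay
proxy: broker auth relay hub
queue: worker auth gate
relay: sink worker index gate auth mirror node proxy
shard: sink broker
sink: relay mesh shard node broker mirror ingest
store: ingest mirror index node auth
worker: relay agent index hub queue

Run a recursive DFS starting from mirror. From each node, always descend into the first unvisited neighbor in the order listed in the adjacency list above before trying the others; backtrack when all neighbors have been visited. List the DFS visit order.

mirror → hub → proxy → broker → auth → store → ingest → leaf → mesh → sink → relay → worker → agent → gate → queue → index → node → shard

Visit mirror
mirror → hub
hub → proxy
proxy → broker
broker → auth
auth → store
store → ingest
ingest → leaf
leaf → mesh
mesh → sink
sink → relay
relay → worker
worker → agent
agent → gate
gate → queue
worker → index
relay → node
sink → shard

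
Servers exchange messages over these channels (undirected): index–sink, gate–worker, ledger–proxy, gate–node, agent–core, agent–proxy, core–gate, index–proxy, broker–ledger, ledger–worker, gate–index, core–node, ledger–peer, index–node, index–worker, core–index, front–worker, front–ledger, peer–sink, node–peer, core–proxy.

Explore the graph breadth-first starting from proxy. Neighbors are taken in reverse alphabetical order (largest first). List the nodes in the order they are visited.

proxy -> ledger -> index -> core -> agent -> worker -> peer -> front -> broker -> sink -> node -> gate

Visit proxy; enqueue ledger, index, core, agent → queue [ledger, index, core, agent]
Visit ledger; enqueue worker, peer, front, broker → queue [index, core, agent, worker, peer, front, broker]
Visit index; enqueue sink, node, gate → queue [core, agent, worker, peer, front, broker, sink, node, gate]
Visit core → queue [agent, worker, peer, front, broker, sink, node, gate]
Visit agent → queue [worker, peer, front, broker, sink, node, gate]
Visit worker → queue [peer, front, broker, sink, node, gate]
Visit peer → queue [front, broker, sink, node, gate]
Visit front → queue [broker, sink, node, gate]
Visit broker → queue [sink, node, gate]
Visit sink → queue [node, gate]
Visit node → queue [gate]
Visit gate → queue []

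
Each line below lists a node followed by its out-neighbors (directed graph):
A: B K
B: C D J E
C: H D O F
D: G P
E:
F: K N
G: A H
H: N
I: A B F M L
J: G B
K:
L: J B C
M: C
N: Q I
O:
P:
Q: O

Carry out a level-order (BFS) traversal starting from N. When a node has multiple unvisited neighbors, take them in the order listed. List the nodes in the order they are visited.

N → Q → I → O → A → B → F → M → L → K → C → D → J → E → H → G → P

Visit N; enqueue Q, I → queue [Q, I]
Visit Q; enqueue O → queue [I, O]
Visit I; enqueue A, B, F, M, L → queue [O, A, B, F, M, L]
Visit O → queue [A, B, F, M, L]
Visit A; enqueue K → queue [B, F, M, L, K]
Visit B; enqueue C, D, J, E → queue [F, M, L, K, C, D, J, E]
Visit F → queue [M, L, K, C, D, J, E]
Visit M → queue [L, K, C, D, J, E]
Visit L → queue [K, C, D, J, E]
Visit K → queue [C, D, J, E]
Visit C; enqueue H → queue [D, J, E, H]
Visit D; enqueue G, P → queue [J, E, H, G, P]
Visit J → queue [E, H, G, P]
Visit E → queue [H, G, P]
Visit H → queue [G, P]
Visit G → queue [P]
Visit P → queue []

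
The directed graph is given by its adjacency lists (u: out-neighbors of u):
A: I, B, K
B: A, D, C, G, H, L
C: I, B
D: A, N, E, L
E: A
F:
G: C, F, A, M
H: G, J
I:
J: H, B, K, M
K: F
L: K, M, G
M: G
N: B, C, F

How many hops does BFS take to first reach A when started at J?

Level 0: J
Level 1: B, H, K, M
Level 2: A, C, D, F, G, L
Level 3: E, I, N
A first appears at level 2.

2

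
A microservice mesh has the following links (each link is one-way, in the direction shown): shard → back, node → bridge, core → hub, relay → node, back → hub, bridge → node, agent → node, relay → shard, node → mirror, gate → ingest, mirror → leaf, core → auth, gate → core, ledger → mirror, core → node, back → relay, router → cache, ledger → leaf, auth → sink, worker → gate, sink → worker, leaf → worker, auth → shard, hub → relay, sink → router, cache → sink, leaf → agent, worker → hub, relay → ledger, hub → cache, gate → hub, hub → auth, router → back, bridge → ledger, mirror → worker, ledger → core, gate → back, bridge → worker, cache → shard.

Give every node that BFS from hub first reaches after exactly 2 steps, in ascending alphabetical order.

ledger, node, shard, sink

Level 0: hub
Level 1: auth, cache, relay
Level 2: ledger, node, shard, sink
Level 3: back, bridge, core, leaf, mirror, router, worker
Level 4: agent, gate
Level 5: ingest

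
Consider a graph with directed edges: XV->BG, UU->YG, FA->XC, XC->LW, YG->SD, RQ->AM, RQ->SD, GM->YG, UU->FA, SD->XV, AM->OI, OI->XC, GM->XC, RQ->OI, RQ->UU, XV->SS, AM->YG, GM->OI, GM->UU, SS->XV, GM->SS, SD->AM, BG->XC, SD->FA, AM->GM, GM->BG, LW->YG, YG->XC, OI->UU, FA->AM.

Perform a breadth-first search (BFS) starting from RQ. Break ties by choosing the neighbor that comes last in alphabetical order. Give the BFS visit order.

RQ → UU → SD → OI → AM → YG → FA → XV → XC → GM → SS → BG → LW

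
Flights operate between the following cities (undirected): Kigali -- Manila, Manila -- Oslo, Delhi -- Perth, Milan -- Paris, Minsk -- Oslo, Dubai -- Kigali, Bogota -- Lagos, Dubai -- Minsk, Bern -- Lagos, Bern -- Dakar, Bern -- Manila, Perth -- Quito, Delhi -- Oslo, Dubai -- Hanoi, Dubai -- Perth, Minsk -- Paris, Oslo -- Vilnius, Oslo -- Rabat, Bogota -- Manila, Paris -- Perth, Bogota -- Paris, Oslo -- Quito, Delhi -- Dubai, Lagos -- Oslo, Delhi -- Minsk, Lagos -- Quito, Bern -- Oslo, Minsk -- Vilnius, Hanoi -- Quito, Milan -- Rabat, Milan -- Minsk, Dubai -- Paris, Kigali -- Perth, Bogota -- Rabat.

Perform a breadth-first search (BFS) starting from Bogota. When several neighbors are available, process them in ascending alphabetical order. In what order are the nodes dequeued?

Visit Bogota; enqueue Lagos, Manila, Paris, Rabat → queue [Lagos, Manila, Paris, Rabat]
Visit Lagos; enqueue Bern, Oslo, Quito → queue [Manila, Paris, Rabat, Bern, Oslo, Quito]
Visit Manila; enqueue Kigali → queue [Paris, Rabat, Bern, Oslo, Quito, Kigali]
Visit Paris; enqueue Dubai, Milan, Minsk, Perth → queue [Rabat, Bern, Oslo, Quito, Kigali, Dubai, Milan, Minsk, Perth]
Visit Rabat → queue [Bern, Oslo, Quito, Kigali, Dubai, Milan, Minsk, Perth]
Visit Bern; enqueue Dakar → queue [Oslo, Quito, Kigali, Dubai, Milan, Minsk, Perth, Dakar]
Visit Oslo; enqueue Delhi, Vilnius → queue [Quito, Kigali, Dubai, Milan, Minsk, Perth, Dakar, Delhi, Vilnius]
Visit Quito; enqueue Hanoi → queue [Kigali, Dubai, Milan, Minsk, Perth, Dakar, Delhi, Vilnius, Hanoi]
Visit Kigali → queue [Dubai, Milan, Minsk, Perth, Dakar, Delhi, Vilnius, Hanoi]
Visit Dubai → queue [Milan, Minsk, Perth, Dakar, Delhi, Vilnius, Hanoi]
Visit Milan → queue [Minsk, Perth, Dakar, Delhi, Vilnius, Hanoi]
Visit Minsk → queue [Perth, Dakar, Delhi, Vilnius, Hanoi]
Visit Perth → queue [Dakar, Delhi, Vilnius, Hanoi]
Visit Dakar → queue [Delhi, Vilnius, Hanoi]
Visit Delhi → queue [Vilnius, Hanoi]
Visit Vilnius → queue [Hanoi]
Visit Hanoi → queue []

Bogota, Lagos, Manila, Paris, Rabat, Bern, Oslo, Quito, Kigali, Dubai, Milan, Minsk, Perth, Dakar, Delhi, Vilnius, Hanoi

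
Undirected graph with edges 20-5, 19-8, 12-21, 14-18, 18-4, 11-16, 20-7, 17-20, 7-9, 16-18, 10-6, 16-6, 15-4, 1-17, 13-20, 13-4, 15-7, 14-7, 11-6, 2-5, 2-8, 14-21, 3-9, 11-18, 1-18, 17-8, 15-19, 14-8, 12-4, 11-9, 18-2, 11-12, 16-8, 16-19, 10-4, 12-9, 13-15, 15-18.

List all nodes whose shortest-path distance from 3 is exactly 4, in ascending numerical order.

Level 0: 3
Level 1: 9
Level 2: 7, 11, 12
Level 3: 4, 6, 14, 15, 16, 18, 20, 21
Level 4: 1, 2, 5, 8, 10, 13, 17, 19

1, 2, 5, 8, 10, 13, 17, 19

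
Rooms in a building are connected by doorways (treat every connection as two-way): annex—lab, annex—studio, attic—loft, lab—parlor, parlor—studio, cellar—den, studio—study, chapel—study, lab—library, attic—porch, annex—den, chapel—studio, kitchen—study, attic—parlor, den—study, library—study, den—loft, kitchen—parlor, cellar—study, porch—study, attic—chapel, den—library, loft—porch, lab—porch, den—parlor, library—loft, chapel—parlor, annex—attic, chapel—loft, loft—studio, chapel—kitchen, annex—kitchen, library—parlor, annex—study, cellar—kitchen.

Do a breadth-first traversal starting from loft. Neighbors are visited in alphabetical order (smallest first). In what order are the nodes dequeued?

loft attic chapel den library porch studio annex parlor kitchen study cellar lab

Visit loft; enqueue attic, chapel, den, library, porch, studio → queue [attic, chapel, den, library, porch, studio]
Visit attic; enqueue annex, parlor → queue [chapel, den, library, porch, studio, annex, parlor]
Visit chapel; enqueue kitchen, study → queue [den, library, porch, studio, annex, parlor, kitchen, study]
Visit den; enqueue cellar → queue [library, porch, studio, annex, parlor, kitchen, study, cellar]
Visit library; enqueue lab → queue [porch, studio, annex, parlor, kitchen, study, cellar, lab]
Visit porch → queue [studio, annex, parlor, kitchen, study, cellar, lab]
Visit studio → queue [annex, parlor, kitchen, study, cellar, lab]
Visit annex → queue [parlor, kitchen, study, cellar, lab]
Visit parlor → queue [kitchen, study, cellar, lab]
Visit kitchen → queue [study, cellar, lab]
Visit study → queue [cellar, lab]
Visit cellar → queue [lab]
Visit lab → queue []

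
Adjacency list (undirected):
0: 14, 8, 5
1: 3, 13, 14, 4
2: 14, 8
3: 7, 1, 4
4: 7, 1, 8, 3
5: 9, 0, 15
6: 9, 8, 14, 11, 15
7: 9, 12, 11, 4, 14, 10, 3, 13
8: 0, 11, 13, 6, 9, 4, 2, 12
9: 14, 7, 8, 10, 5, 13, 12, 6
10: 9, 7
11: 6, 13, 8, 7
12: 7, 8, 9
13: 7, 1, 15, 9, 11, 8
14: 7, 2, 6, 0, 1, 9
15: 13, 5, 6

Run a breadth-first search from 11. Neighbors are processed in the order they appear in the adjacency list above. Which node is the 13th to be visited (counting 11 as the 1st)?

12

Visit 11; enqueue 6, 13, 8, 7 → queue [6, 13, 8, 7]
Visit 6; enqueue 9, 14, 15 → queue [13, 8, 7, 9, 14, 15]
Visit 13; enqueue 1 → queue [8, 7, 9, 14, 15, 1]
Visit 8; enqueue 0, 4, 2, 12 → queue [7, 9, 14, 15, 1, 0, 4, 2, 12]
Visit 7; enqueue 10, 3 → queue [9, 14, 15, 1, 0, 4, 2, 12, 10, 3]
Visit 9; enqueue 5 → queue [14, 15, 1, 0, 4, 2, 12, 10, 3, 5]
Visit 14 → queue [15, 1, 0, 4, 2, 12, 10, 3, 5]
Visit 15 → queue [1, 0, 4, 2, 12, 10, 3, 5]
Visit 1 → queue [0, 4, 2, 12, 10, 3, 5]
Visit 0 → queue [4, 2, 12, 10, 3, 5]
Visit 4 → queue [2, 12, 10, 3, 5]
Visit 2 → queue [12, 10, 3, 5]
Visit 12 → queue [10, 3, 5]
Visit 10 → queue [3, 5]
Visit 3 → queue [5]
Visit 5 → queue []

Visit order: 11, 6, 13, 8, 7, 9, 14, 15, 1, 0, 4, 2, 12, 10, 3, 5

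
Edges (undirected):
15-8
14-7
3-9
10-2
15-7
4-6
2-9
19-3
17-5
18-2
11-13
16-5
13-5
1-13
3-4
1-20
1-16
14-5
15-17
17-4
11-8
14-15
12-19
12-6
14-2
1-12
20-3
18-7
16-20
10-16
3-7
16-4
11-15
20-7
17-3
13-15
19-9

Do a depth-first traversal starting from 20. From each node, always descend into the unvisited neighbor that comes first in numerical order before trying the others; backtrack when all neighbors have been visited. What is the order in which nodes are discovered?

20, 1, 12, 6, 4, 3, 7, 14, 2, 9, 19, 10, 16, 5, 13, 11, 8, 15, 17, 18

Visit 20
20 → 1
1 → 12
12 → 6
6 → 4
4 → 3
3 → 7
7 → 14
14 → 2
2 → 9
9 → 19
2 → 10
10 → 16
16 → 5
5 → 13
13 → 11
11 → 8
8 → 15
15 → 17
2 → 18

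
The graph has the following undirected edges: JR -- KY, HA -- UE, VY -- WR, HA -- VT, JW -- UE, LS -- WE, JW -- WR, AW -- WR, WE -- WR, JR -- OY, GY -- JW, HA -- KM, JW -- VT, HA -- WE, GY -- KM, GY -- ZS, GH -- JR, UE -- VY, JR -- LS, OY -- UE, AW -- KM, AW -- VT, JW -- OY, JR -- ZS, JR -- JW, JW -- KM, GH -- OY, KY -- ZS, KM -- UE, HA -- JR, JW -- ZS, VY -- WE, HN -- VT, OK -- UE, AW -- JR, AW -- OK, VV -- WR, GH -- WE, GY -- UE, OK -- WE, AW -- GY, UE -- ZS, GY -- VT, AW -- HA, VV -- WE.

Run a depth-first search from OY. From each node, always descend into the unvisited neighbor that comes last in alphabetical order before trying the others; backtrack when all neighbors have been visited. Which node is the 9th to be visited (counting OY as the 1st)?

VY

Visit OY
OY → UE
UE → ZS
ZS → KY
KY → JR
JR → LS
LS → WE
WE → WR
WR → VY
WR → VV
WR → JW
JW → VT
VT → HN
VT → HA
HA → KM
KM → GY
GY → AW
AW → OK
WE → GH

Visit order: OY, UE, ZS, KY, JR, LS, WE, WR, VY, VV, JW, VT, HN, HA, KM, GY, AW, OK, GH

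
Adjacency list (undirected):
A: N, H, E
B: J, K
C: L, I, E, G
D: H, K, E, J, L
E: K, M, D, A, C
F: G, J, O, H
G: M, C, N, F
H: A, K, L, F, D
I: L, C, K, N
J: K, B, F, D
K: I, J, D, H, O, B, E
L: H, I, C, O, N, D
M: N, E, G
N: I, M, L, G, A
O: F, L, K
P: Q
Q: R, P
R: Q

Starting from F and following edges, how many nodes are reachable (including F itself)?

BFS from F visits: F, G, J, O, H, M, C, N, K, B, D, L, A, E, I
Reachable nodes: 15 of 18 total.

15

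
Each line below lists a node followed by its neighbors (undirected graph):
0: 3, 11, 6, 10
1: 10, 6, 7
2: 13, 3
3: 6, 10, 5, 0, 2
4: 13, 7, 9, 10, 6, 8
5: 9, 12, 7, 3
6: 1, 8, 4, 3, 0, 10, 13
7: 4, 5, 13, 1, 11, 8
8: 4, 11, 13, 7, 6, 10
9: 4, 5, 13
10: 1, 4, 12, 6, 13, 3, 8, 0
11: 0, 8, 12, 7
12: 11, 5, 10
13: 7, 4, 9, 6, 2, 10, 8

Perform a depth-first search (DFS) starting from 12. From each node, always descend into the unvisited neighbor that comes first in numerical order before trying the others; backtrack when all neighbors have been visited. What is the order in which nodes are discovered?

12, 5, 3, 0, 6, 1, 7, 4, 8, 10, 13, 2, 9, 11

Visit 12
12 → 5
5 → 3
3 → 0
0 → 6
6 → 1
1 → 7
7 → 4
4 → 8
8 → 10
10 → 13
13 → 2
13 → 9
8 → 11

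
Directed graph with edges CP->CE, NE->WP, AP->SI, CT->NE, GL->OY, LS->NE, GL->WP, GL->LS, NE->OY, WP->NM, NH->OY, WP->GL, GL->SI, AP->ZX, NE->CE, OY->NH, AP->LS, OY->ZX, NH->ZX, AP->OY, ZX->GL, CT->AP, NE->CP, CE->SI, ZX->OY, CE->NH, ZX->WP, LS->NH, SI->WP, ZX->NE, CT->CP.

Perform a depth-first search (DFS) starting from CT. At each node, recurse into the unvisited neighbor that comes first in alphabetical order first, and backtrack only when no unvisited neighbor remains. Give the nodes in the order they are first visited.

CT, AP, LS, NE, CE, NH, OY, ZX, GL, SI, WP, NM, CP

Visit CT
CT → AP
AP → LS
LS → NE
NE → CE
CE → NH
NH → OY
OY → ZX
ZX → GL
GL → SI
SI → WP
WP → NM
NE → CP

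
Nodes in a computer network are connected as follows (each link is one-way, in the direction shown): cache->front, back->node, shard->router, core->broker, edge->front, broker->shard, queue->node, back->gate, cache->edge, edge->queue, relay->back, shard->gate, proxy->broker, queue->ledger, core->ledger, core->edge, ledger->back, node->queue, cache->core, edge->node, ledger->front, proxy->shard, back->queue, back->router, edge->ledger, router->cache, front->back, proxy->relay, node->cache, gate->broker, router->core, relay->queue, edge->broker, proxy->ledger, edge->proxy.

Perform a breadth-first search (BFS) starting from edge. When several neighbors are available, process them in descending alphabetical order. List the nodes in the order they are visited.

Visit edge; enqueue queue, proxy, node, ledger, front, broker → queue [queue, proxy, node, ledger, front, broker]
Visit queue → queue [proxy, node, ledger, front, broker]
Visit proxy; enqueue shard, relay → queue [node, ledger, front, broker, shard, relay]
Visit node; enqueue cache → queue [ledger, front, broker, shard, relay, cache]
Visit ledger; enqueue back → queue [front, broker, shard, relay, cache, back]
Visit front → queue [broker, shard, relay, cache, back]
Visit broker → queue [shard, relay, cache, back]
Visit shard; enqueue router, gate → queue [relay, cache, back, router, gate]
Visit relay → queue [cache, back, router, gate]
Visit cache; enqueue core → queue [back, router, gate, core]
Visit back → queue [router, gate, core]
Visit router → queue [gate, core]
Visit gate → queue [core]
Visit core → queue []

edge, queue, proxy, node, ledger, front, broker, shard, relay, cache, back, router, gate, core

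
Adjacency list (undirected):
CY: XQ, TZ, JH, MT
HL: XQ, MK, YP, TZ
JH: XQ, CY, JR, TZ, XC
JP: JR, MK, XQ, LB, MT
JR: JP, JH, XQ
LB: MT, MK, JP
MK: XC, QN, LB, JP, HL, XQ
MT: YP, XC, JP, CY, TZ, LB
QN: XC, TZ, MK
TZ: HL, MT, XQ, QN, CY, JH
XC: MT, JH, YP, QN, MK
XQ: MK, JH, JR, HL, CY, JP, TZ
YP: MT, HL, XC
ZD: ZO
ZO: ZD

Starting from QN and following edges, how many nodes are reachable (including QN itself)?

13

BFS from QN visits: QN, XC, TZ, MK, YP, MT, JH, XQ, HL, CY, LB, JP, JR
Reachable nodes: 13 of 15 total.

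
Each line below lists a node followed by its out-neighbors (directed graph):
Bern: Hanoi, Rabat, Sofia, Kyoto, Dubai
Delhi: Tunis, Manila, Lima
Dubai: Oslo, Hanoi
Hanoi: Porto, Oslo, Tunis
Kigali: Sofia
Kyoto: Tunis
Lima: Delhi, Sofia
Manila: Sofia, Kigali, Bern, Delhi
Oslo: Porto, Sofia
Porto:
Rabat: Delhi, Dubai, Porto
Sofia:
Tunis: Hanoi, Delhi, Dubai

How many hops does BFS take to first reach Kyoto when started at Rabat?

Level 0: Rabat
Level 1: Delhi, Dubai, Porto
Level 2: Hanoi, Lima, Manila, Oslo, Tunis
Level 3: Bern, Kigali, Sofia
Level 4: Kyoto
Kyoto first appears at level 4.

4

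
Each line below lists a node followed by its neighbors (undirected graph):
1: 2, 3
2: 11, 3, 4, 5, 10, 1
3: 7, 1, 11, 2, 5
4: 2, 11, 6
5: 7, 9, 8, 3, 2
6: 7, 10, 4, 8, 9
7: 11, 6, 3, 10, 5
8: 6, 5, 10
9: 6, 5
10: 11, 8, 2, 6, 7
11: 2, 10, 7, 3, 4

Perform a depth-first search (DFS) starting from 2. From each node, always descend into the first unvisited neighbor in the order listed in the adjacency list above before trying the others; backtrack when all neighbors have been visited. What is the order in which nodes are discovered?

Visit 2
2 → 11
11 → 10
10 → 8
8 → 6
6 → 7
7 → 3
3 → 1
3 → 5
5 → 9
6 → 4

2, 11, 10, 8, 6, 7, 3, 1, 5, 9, 4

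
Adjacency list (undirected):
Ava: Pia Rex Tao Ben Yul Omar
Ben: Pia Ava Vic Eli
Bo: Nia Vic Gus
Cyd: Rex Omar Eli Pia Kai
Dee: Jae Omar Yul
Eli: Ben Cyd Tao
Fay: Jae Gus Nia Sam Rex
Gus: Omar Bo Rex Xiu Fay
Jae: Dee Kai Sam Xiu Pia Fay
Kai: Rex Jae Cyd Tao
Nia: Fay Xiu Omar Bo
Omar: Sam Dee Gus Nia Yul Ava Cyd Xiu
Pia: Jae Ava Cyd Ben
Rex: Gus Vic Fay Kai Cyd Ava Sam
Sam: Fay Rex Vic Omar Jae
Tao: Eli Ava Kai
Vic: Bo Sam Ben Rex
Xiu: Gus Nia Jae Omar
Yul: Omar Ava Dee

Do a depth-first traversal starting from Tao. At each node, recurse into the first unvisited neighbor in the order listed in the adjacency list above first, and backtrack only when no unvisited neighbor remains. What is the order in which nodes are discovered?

Tao -> Eli -> Ben -> Pia -> Jae -> Dee -> Omar -> Sam -> Fay -> Gus -> Bo -> Nia -> Xiu -> Vic -> Rex -> Kai -> Cyd -> Ava -> Yul

Visit Tao
Tao → Eli
Eli → Ben
Ben → Pia
Pia → Jae
Jae → Dee
Dee → Omar
Omar → Sam
Sam → Fay
Fay → Gus
Gus → Bo
Bo → Nia
Nia → Xiu
Bo → Vic
Vic → Rex
Rex → Kai
Kai → Cyd
Rex → Ava
Ava → Yul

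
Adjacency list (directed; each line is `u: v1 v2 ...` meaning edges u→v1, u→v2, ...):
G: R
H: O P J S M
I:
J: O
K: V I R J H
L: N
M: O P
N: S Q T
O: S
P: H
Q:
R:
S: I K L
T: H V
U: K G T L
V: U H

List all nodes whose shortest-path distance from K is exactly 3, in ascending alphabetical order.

G, L, T

Level 0: K
Level 1: H, I, J, R, V
Level 2: M, O, P, S, U
Level 3: G, L, T
Level 4: N
Level 5: Q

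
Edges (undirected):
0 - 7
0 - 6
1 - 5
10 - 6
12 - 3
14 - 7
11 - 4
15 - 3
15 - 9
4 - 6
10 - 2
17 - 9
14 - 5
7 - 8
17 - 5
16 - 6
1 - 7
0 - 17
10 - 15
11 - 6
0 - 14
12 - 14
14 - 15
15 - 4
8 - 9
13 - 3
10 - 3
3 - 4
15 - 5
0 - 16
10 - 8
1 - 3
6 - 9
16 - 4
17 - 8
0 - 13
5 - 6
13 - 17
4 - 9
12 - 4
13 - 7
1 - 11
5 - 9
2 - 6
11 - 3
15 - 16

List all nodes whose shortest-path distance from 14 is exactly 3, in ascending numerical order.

Level 0: 14
Level 1: 0, 5, 7, 12, 15
Level 2: 1, 3, 4, 6, 8, 9, 10, 13, 16, 17
Level 3: 2, 11

2, 11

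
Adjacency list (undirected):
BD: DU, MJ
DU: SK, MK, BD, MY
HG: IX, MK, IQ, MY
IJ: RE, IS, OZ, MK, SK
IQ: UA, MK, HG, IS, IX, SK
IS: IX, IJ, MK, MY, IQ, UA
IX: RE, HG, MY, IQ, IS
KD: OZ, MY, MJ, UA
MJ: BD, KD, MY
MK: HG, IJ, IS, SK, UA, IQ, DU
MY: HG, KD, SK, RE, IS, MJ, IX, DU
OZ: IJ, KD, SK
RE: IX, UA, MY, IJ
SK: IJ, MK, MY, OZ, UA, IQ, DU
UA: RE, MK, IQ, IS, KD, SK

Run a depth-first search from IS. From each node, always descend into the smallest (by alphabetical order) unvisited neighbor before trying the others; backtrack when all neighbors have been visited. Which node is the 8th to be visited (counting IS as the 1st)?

MY

Visit IS
IS → IJ
IJ → MK
MK → DU
DU → BD
BD → MJ
MJ → KD
KD → MY
MY → HG
HG → IQ
IQ → IX
IX → RE
RE → UA
UA → SK
SK → OZ

Visit order: IS, IJ, MK, DU, BD, MJ, KD, MY, HG, IQ, IX, RE, UA, SK, OZ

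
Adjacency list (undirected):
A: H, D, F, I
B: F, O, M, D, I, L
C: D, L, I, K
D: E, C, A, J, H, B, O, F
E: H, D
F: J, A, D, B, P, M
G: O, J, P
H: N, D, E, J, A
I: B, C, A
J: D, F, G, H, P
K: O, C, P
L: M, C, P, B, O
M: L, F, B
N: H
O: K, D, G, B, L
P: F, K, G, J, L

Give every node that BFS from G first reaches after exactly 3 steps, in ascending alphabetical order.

Level 0: G
Level 1: J, O, P
Level 2: B, D, F, H, K, L
Level 3: A, C, E, I, M, N

A, C, E, I, M, N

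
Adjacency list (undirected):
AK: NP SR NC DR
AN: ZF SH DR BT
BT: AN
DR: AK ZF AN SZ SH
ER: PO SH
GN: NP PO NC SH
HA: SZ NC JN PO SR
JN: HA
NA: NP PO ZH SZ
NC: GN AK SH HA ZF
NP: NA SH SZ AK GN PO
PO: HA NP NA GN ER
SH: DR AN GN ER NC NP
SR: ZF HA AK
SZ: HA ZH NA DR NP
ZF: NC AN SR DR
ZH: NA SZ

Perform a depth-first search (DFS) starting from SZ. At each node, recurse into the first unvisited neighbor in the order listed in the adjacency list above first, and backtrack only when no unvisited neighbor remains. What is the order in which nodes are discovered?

SZ, HA, NC, GN, NP, NA, PO, ER, SH, DR, AK, SR, ZF, AN, BT, ZH, JN

Visit SZ
SZ → HA
HA → NC
NC → GN
GN → NP
NP → NA
NA → PO
PO → ER
ER → SH
SH → DR
DR → AK
AK → SR
SR → ZF
ZF → AN
AN → BT
NA → ZH
HA → JN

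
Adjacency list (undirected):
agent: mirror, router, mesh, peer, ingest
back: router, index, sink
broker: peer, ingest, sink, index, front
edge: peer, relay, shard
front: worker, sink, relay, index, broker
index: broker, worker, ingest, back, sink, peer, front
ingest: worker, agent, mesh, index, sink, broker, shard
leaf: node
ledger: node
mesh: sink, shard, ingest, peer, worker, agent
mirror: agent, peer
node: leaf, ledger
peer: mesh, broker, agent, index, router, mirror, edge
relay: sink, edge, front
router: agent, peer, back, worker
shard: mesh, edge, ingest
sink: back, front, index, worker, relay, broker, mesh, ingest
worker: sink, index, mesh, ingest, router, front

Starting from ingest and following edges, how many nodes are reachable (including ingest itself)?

BFS from ingest visits: ingest, agent, broker, index, mesh, shard, sink, worker, mirror, peer, router, front, back, edge, relay
Reachable nodes: 15 of 18 total.

15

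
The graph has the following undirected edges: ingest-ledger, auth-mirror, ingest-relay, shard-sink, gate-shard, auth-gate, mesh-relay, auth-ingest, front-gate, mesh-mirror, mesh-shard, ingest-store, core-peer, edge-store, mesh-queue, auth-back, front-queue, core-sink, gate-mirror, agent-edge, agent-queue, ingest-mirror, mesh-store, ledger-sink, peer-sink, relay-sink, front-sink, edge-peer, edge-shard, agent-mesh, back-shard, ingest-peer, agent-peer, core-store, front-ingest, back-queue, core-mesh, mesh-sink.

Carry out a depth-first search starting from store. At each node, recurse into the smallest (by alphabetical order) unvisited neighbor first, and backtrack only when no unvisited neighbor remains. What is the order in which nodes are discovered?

Visit store
store → core
core → mesh
mesh → agent
agent → edge
edge → peer
peer → ingest
ingest → auth
auth → back
back → queue
queue → front
front → gate
gate → mirror
gate → shard
shard → sink
sink → ledger
sink → relay

store core mesh agent edge peer ingest auth back queue front gate mirror shard sink ledger relay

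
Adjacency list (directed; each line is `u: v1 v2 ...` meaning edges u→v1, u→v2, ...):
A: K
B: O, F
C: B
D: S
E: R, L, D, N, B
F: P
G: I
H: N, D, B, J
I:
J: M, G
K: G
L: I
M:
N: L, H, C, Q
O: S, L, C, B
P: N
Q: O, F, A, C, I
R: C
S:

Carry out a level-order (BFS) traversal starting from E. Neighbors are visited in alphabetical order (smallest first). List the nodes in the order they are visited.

E → B → D → L → N → R → F → O → S → I → C → H → Q → P → J → A → G → M → K

Visit E; enqueue B, D, L, N, R → queue [B, D, L, N, R]
Visit B; enqueue F, O → queue [D, L, N, R, F, O]
Visit D; enqueue S → queue [L, N, R, F, O, S]
Visit L; enqueue I → queue [N, R, F, O, S, I]
Visit N; enqueue C, H, Q → queue [R, F, O, S, I, C, H, Q]
Visit R → queue [F, O, S, I, C, H, Q]
Visit F; enqueue P → queue [O, S, I, C, H, Q, P]
Visit O → queue [S, I, C, H, Q, P]
Visit S → queue [I, C, H, Q, P]
Visit I → queue [C, H, Q, P]
Visit C → queue [H, Q, P]
Visit H; enqueue J → queue [Q, P, J]
Visit Q; enqueue A → queue [P, J, A]
Visit P → queue [J, A]
Visit J; enqueue G, M → queue [A, G, M]
Visit A; enqueue K → queue [G, M, K]
Visit G → queue [M, K]
Visit M → queue [K]
Visit K → queue []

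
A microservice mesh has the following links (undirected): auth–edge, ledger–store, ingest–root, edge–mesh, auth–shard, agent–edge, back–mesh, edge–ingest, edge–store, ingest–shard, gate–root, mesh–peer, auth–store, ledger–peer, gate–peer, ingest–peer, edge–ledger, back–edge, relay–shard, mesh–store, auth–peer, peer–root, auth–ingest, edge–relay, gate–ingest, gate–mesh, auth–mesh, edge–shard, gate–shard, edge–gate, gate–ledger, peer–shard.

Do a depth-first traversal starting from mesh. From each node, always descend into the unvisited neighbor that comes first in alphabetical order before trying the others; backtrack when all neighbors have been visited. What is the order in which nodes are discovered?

mesh, auth, edge, agent, back, gate, ingest, peer, ledger, store, root, shard, relay

Visit mesh
mesh → auth
auth → edge
edge → agent
edge → back
edge → gate
gate → ingest
ingest → peer
peer → ledger
ledger → store
peer → root
peer → shard
shard → relay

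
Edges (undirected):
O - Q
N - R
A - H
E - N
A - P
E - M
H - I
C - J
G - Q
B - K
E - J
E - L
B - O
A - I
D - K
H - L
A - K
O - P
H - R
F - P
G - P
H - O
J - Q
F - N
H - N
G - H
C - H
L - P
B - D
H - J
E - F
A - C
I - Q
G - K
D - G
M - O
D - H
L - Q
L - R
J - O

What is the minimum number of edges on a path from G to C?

Level 0: G
Level 1: D, H, K, P, Q
Level 2: A, B, C, F, I, J, L, N, O, R
Level 3: E, M
C first appears at level 2.

2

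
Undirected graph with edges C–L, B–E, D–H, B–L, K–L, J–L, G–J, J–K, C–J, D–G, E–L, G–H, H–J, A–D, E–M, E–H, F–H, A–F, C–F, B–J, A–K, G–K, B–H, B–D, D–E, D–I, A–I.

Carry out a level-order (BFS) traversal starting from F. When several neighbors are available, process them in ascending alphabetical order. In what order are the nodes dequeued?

Visit F; enqueue A, C, H → queue [A, C, H]
Visit A; enqueue D, I, K → queue [C, H, D, I, K]
Visit C; enqueue J, L → queue [H, D, I, K, J, L]
Visit H; enqueue B, E, G → queue [D, I, K, J, L, B, E, G]
Visit D → queue [I, K, J, L, B, E, G]
Visit I → queue [K, J, L, B, E, G]
Visit K → queue [J, L, B, E, G]
Visit J → queue [L, B, E, G]
Visit L → queue [B, E, G]
Visit B → queue [E, G]
Visit E; enqueue M → queue [G, M]
Visit G → queue [M]
Visit M → queue []

F -> A -> C -> H -> D -> I -> K -> J -> L -> B -> E -> G -> M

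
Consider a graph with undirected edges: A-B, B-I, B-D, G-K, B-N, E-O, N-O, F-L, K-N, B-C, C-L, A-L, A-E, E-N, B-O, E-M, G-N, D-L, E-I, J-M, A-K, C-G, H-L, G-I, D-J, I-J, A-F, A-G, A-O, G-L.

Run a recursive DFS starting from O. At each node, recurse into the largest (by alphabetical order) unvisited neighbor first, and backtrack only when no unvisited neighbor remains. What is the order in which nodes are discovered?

Visit O
O → N
N → K
K → G
G → L
L → H
L → F
F → A
A → E
E → M
M → J
J → I
I → B
B → D
B → C

O → N → K → G → L → H → F → A → E → M → J → I → B → D → C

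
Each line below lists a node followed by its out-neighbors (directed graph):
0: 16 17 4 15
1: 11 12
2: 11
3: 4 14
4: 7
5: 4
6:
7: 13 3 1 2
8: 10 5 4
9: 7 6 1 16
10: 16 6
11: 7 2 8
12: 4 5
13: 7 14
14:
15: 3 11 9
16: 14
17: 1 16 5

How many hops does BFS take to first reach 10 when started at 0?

Level 0: 0
Level 1: 4, 15, 16, 17
Level 2: 1, 3, 5, 7, 9, 11, 14
Level 3: 2, 6, 8, 12, 13
Level 4: 10
10 first appears at level 4.

4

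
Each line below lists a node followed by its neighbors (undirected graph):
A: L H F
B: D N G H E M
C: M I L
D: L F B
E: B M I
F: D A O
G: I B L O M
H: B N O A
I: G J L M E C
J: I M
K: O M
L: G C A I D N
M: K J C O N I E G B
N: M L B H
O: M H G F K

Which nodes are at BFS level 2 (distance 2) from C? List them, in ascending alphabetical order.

A, B, D, E, G, J, K, N, O

Level 0: C
Level 1: I, L, M
Level 2: A, B, D, E, G, J, K, N, O
Level 3: F, H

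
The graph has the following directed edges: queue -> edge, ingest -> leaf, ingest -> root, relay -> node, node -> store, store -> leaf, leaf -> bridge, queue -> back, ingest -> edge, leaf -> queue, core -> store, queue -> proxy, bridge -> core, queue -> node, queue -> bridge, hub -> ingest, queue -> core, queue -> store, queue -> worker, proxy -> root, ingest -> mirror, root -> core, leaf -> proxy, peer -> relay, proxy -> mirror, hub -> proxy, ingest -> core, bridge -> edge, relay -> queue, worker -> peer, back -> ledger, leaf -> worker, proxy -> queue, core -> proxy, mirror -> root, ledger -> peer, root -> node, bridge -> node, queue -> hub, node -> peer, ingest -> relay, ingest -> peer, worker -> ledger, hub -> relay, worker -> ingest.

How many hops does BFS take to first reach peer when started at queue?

2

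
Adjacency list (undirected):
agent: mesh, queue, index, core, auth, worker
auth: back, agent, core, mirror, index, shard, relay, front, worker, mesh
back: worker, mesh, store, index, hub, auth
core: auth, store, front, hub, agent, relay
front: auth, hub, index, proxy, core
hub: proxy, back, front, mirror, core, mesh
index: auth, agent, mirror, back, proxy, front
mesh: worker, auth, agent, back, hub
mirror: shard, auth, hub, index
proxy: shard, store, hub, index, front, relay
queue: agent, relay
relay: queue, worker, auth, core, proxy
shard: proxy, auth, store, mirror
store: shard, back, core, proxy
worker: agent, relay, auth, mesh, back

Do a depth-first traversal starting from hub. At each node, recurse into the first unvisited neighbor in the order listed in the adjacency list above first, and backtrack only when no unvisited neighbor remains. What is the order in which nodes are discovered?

Visit hub
hub → proxy
proxy → shard
shard → auth
auth → back
back → worker
worker → agent
agent → mesh
agent → queue
queue → relay
relay → core
core → store
core → front
front → index
index → mirror

hub → proxy → shard → auth → back → worker → agent → mesh → queue → relay → core → store → front → index → mirror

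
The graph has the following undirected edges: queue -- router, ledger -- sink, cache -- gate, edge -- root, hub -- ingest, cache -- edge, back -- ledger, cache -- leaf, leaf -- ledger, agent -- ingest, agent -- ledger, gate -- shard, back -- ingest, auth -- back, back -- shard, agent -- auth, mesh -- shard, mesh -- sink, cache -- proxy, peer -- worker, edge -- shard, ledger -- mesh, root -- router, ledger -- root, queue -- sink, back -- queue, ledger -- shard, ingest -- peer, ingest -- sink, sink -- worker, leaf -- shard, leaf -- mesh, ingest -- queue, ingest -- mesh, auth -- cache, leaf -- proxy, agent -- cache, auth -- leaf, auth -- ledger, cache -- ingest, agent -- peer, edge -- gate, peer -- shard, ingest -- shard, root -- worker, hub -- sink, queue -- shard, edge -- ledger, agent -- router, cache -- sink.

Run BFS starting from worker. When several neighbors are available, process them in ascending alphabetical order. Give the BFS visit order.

Visit worker; enqueue peer, root, sink → queue [peer, root, sink]
Visit peer; enqueue agent, ingest, shard → queue [root, sink, agent, ingest, shard]
Visit root; enqueue edge, ledger, router → queue [sink, agent, ingest, shard, edge, ledger, router]
Visit sink; enqueue cache, hub, mesh, queue → queue [agent, ingest, shard, edge, ledger, router, cache, hub, mesh, queue]
Visit agent; enqueue auth → queue [ingest, shard, edge, ledger, router, cache, hub, mesh, queue, auth]
Visit ingest; enqueue back → queue [shard, edge, ledger, router, cache, hub, mesh, queue, auth, back]
Visit shard; enqueue gate, leaf → queue [edge, ledger, router, cache, hub, mesh, queue, auth, back, gate, leaf]
Visit edge → queue [ledger, router, cache, hub, mesh, queue, auth, back, gate, leaf]
Visit ledger → queue [router, cache, hub, mesh, queue, auth, back, gate, leaf]
Visit router → queue [cache, hub, mesh, queue, auth, back, gate, leaf]
Visit cache; enqueue proxy → queue [hub, mesh, queue, auth, back, gate, leaf, proxy]
Visit hub → queue [mesh, queue, auth, back, gate, leaf, proxy]
Visit mesh → queue [queue, auth, back, gate, leaf, proxy]
Visit queue → queue [auth, back, gate, leaf, proxy]
Visit auth → queue [back, gate, leaf, proxy]
Visit back → queue [gate, leaf, proxy]
Visit gate → queue [leaf, proxy]
Visit leaf → queue [proxy]
Visit proxy → queue []

worker, peer, root, sink, agent, ingest, shard, edge, ledger, router, cache, hub, mesh, queue, auth, back, gate, leaf, proxy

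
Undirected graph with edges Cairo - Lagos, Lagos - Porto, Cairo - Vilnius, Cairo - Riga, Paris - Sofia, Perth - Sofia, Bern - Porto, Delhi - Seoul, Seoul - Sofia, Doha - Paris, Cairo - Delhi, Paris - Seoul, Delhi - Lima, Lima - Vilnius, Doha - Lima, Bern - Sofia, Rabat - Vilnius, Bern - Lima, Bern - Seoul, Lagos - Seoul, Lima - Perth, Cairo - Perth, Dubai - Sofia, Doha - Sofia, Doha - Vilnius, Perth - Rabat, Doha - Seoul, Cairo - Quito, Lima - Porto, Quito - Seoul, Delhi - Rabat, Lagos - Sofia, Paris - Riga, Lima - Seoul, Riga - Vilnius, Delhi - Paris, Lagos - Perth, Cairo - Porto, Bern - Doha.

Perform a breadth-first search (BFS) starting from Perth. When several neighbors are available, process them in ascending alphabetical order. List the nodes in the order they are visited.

Perth → Cairo → Lagos → Lima → Rabat → Sofia → Delhi → Porto → Quito → Riga → Vilnius → Seoul → Bern → Doha → Dubai → Paris

Visit Perth; enqueue Cairo, Lagos, Lima, Rabat, Sofia → queue [Cairo, Lagos, Lima, Rabat, Sofia]
Visit Cairo; enqueue Delhi, Porto, Quito, Riga, Vilnius → queue [Lagos, Lima, Rabat, Sofia, Delhi, Porto, Quito, Riga, Vilnius]
Visit Lagos; enqueue Seoul → queue [Lima, Rabat, Sofia, Delhi, Porto, Quito, Riga, Vilnius, Seoul]
Visit Lima; enqueue Bern, Doha → queue [Rabat, Sofia, Delhi, Porto, Quito, Riga, Vilnius, Seoul, Bern, Doha]
Visit Rabat → queue [Sofia, Delhi, Porto, Quito, Riga, Vilnius, Seoul, Bern, Doha]
Visit Sofia; enqueue Dubai, Paris → queue [Delhi, Porto, Quito, Riga, Vilnius, Seoul, Bern, Doha, Dubai, Paris]
Visit Delhi → queue [Porto, Quito, Riga, Vilnius, Seoul, Bern, Doha, Dubai, Paris]
Visit Porto → queue [Quito, Riga, Vilnius, Seoul, Bern, Doha, Dubai, Paris]
Visit Quito → queue [Riga, Vilnius, Seoul, Bern, Doha, Dubai, Paris]
Visit Riga → queue [Vilnius, Seoul, Bern, Doha, Dubai, Paris]
Visit Vilnius → queue [Seoul, Bern, Doha, Dubai, Paris]
Visit Seoul → queue [Bern, Doha, Dubai, Paris]
Visit Bern → queue [Doha, Dubai, Paris]
Visit Doha → queue [Dubai, Paris]
Visit Dubai → queue [Paris]
Visit Paris → queue []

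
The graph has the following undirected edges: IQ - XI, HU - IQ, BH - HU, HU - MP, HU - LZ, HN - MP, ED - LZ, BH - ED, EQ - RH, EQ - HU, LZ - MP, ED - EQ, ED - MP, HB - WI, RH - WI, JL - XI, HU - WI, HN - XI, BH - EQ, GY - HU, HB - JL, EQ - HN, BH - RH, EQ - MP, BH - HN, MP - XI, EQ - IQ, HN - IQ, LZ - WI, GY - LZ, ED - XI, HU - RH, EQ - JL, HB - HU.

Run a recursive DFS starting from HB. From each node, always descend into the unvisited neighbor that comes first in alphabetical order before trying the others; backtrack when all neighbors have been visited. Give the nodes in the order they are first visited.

Visit HB
HB → HU
HU → BH
BH → ED
ED → EQ
EQ → HN
HN → IQ
IQ → XI
XI → JL
XI → MP
MP → LZ
LZ → GY
LZ → WI
WI → RH

HB → HU → BH → ED → EQ → HN → IQ → XI → JL → MP → LZ → GY → WI → RH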